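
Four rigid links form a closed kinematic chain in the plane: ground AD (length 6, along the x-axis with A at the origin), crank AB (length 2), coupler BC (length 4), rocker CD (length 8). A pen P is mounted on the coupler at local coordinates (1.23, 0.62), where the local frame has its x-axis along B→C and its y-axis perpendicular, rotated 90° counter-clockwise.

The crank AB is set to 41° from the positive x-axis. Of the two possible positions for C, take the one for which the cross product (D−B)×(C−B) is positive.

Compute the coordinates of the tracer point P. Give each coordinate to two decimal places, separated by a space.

0.39 2.11

A=(0,0), D=(6.00,0)
B = A + 2.00·(cos41°, sin41°) = (1.5094, 1.3121)
|BD| = 4.6784
circle(B,4.00) ∩ circle(D,8.00): a=-2.7908, h=2.8655
  candidates: C₊=(-0.3657,4.8454) cross=13.406; C₋=(-1.9731,-0.6557) cross=-13.406
  mode + wants cross > 0 → take C=(-0.3657,4.8454) (cross=13.406)
ex = (C−B)/|BC| = (-0.4688,0.8833); ey = (-0.8833,-0.4688)
P = B + 1.23·ex + 0.62·ey = (0.3852,2.1079)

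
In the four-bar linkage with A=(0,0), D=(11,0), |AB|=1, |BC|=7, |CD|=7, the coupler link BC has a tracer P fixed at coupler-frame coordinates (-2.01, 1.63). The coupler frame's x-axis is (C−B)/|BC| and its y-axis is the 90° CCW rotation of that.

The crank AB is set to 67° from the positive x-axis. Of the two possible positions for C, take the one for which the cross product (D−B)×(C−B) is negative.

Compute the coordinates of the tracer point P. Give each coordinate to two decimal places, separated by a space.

A=(0,0), D=(11.00,0)
B = A + 1.00·(cos67°, sin67°) = (0.3907, 0.9205)
|BD| = 10.6491
circle(B,7.00) ∩ circle(D,7.00): a=5.3246, h=4.5441
  candidates: C₊=(6.0882,4.9874) cross=48.391; C₋=(5.3026,-4.0669) cross=-48.391
  mode - wants cross < 0 → take C=(5.3026,-4.0669) (cross=-48.391)
ex = (C−B)/|BC| = (0.7017,-0.7125); ey = (0.7125,0.7017)
P = B + -2.01·ex + 1.63·ey = (0.1417,3.4963)

0.14 3.50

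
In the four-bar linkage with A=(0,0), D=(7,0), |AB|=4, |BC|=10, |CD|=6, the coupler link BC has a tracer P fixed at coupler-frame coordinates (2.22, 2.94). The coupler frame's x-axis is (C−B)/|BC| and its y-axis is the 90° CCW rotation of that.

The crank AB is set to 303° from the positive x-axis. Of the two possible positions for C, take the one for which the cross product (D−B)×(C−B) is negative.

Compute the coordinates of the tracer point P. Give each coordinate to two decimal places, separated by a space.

4.30 -0.35

A=(0,0), D=(7.00,0)
B = A + 4.00·(cos303°, sin303°) = (2.1786, -3.3547)
|BD| = 5.8737
circle(B,10.00) ∩ circle(D,6.00): a=8.3849, h=5.4492
  candidates: C₊=(5.9491,5.9072) cross=32.007; C₋=(12.1736,-3.0388) cross=-32.007
  mode - wants cross < 0 → take C=(12.1736,-3.0388) (cross=-32.007)
ex = (C−B)/|BC| = (0.9995,0.0316); ey = (-0.0316,0.9995)
P = B + 2.22·ex + 2.94·ey = (4.3046,-0.3460)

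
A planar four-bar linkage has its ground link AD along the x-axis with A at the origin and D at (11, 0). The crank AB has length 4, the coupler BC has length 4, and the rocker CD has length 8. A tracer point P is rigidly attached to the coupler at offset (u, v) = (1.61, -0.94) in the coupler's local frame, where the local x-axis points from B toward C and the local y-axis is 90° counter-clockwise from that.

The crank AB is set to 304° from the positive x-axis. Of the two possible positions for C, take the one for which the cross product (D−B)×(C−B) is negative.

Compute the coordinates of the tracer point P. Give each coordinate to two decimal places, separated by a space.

A=(0,0), D=(11.00,0)
B = A + 4.00·(cos304°, sin304°) = (2.2368, -3.3162)
|BD| = 9.3697
circle(B,4.00) ∩ circle(D,8.00): a=2.1234, h=3.3899
  candidates: C₊=(3.0230,0.6058) cross=31.762; C₋=(5.4225,-5.7351) cross=-31.762
  mode - wants cross < 0 → take C=(5.4225,-5.7351) (cross=-31.762)
ex = (C−B)/|BC| = (0.7964,-0.6047); ey = (0.6047,0.7964)
P = B + 1.61·ex + -0.94·ey = (2.9506,-5.0384)

2.95 -5.04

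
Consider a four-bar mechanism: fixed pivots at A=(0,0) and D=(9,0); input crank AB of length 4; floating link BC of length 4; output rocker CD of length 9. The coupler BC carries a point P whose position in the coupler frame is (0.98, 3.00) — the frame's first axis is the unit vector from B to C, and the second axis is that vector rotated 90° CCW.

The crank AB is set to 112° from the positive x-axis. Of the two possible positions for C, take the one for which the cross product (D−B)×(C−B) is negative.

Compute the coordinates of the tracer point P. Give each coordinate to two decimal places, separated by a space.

1.65 3.92

A=(0,0), D=(9.00,0)
B = A + 4.00·(cos112°, sin112°) = (-1.4984, 3.7087)
|BD| = 11.1343
circle(B,4.00) ∩ circle(D,9.00): a=2.6482, h=2.9978
  candidates: C₊=(1.9971,5.6533) cross=33.379; C₋=(-0.0000,0.0000) cross=-33.379
  mode - wants cross < 0 → take C=(-0.0000,0.0000) (cross=-33.379)
ex = (C−B)/|BC| = (0.3746,-0.9272); ey = (0.9272,0.3746)
P = B + 0.98·ex + 3.00·ey = (1.6502,3.9239)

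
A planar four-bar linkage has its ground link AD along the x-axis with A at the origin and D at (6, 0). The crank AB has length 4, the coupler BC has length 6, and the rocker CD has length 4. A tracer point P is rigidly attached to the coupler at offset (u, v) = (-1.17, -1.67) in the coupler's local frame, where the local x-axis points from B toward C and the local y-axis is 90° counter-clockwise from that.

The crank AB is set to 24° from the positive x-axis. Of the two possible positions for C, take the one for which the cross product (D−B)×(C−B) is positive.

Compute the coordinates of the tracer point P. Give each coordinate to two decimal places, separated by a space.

2.48 -0.04

A=(0,0), D=(6.00,0)
B = A + 4.00·(cos24°, sin24°) = (3.6542, 1.6269)
|BD| = 2.8548
circle(B,6.00) ∩ circle(D,4.00): a=4.9303, h=3.4194
  candidates: C₊=(9.6542,1.6269) cross=9.762; C₋=(5.7567,-3.9926) cross=-9.762
  mode + wants cross > 0 → take C=(9.6542,1.6269) (cross=9.762)
ex = (C−B)/|BC| = (1.0000,0.0000); ey = (-0.0000,1.0000)
P = B + -1.17·ex + -1.67·ey = (2.4842,-0.0431)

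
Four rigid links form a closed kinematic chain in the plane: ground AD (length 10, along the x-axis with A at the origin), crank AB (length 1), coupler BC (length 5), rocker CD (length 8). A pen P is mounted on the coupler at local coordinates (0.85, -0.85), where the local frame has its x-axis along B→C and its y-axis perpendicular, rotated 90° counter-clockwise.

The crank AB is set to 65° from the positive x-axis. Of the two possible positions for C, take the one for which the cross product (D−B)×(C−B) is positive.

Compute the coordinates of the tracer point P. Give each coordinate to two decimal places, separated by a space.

A=(0,0), D=(10.00,0)
B = A + 1.00·(cos65°, sin65°) = (0.4226, 0.9063)
|BD| = 9.6202
circle(B,5.00) ∩ circle(D,8.00): a=2.7831, h=4.1538
  candidates: C₊=(3.5847,4.7795) cross=39.961; C₋=(2.8020,-3.4913) cross=-39.961
  mode + wants cross > 0 → take C=(3.5847,4.7795) (cross=39.961)
ex = (C−B)/|BC| = (0.6324,0.7746); ey = (-0.7746,0.6324)
P = B + 0.85·ex + -0.85·ey = (1.6186,1.0272)

1.62 1.03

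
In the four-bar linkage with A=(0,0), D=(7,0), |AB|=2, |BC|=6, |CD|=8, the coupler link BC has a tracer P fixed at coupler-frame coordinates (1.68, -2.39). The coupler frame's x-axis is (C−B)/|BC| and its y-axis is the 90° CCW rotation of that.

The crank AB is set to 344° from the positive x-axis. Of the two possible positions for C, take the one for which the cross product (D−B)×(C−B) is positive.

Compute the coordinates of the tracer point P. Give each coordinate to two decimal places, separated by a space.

4.06 1.44

A=(0,0), D=(7.00,0)
B = A + 2.00·(cos344°, sin344°) = (1.9225, -0.5513)
|BD| = 5.1073
circle(B,6.00) ∩ circle(D,8.00): a=-0.1875, h=5.9971
  candidates: C₊=(1.0888,5.3905) cross=30.629; C₋=(2.3834,-6.5335) cross=-30.629
  mode + wants cross > 0 → take C=(1.0888,5.3905) (cross=30.629)
ex = (C−B)/|BC| = (-0.1390,0.9903); ey = (-0.9903,-0.1390)
P = B + 1.68·ex + -2.39·ey = (4.0559,1.4445)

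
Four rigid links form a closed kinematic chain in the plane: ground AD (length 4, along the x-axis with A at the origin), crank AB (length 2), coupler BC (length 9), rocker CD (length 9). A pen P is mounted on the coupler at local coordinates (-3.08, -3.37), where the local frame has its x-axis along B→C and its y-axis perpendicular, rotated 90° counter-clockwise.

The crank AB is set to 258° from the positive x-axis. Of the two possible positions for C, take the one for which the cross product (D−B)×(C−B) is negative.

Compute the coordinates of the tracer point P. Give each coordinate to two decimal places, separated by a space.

A=(0,0), D=(4.00,0)
B = A + 2.00·(cos258°, sin258°) = (-0.4158, -1.9563)
|BD| = 4.8298
circle(B,9.00) ∩ circle(D,9.00): a=2.4149, h=8.6700
  candidates: C₊=(-1.7197,6.9488) cross=41.874; C₋=(5.3039,-8.9051) cross=-41.874
  mode - wants cross < 0 → take C=(5.3039,-8.9051) (cross=-41.874)
ex = (C−B)/|BC| = (0.6355,-0.7721); ey = (0.7721,0.6355)
P = B + -3.08·ex + -3.37·ey = (-4.9751,-1.7200)

-4.98 -1.72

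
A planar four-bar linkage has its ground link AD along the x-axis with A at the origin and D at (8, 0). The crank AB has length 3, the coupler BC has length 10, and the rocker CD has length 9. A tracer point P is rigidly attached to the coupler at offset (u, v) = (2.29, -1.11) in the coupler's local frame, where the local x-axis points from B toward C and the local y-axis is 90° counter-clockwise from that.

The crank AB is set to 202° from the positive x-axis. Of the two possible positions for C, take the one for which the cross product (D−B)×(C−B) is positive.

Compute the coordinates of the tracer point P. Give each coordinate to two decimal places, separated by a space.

A=(0,0), D=(8.00,0)
B = A + 3.00·(cos202°, sin202°) = (-2.7816, -1.1238)
|BD| = 10.8400
circle(B,10.00) ∩ circle(D,9.00): a=6.2964, h=7.7689
  candidates: C₊=(2.6755,7.2560) cross=84.215; C₋=(4.2863,-8.1981) cross=-84.215
  mode + wants cross > 0 → take C=(2.6755,7.2560) (cross=84.215)
ex = (C−B)/|BC| = (0.5457,0.8380); ey = (-0.8380,0.5457)
P = B + 2.29·ex + -1.11·ey = (-0.6017,0.1894)

-0.60 0.19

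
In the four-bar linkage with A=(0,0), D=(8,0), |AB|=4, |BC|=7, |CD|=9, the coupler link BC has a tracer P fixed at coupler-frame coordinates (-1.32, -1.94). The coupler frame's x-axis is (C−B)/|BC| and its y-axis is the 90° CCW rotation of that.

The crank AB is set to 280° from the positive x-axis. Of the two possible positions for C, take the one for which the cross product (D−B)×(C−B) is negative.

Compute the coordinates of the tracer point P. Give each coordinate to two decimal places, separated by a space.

-1.60 -4.45

A=(0,0), D=(8.00,0)
B = A + 4.00·(cos280°, sin280°) = (0.6946, -3.9392)
|BD| = 8.2998
circle(B,7.00) ∩ circle(D,9.00): a=2.2221, h=6.6379
  candidates: C₊=(-0.5000,2.9581) cross=55.093; C₋=(5.8010,-8.7272) cross=-55.093
  mode - wants cross < 0 → take C=(5.8010,-8.7272) (cross=-55.093)
ex = (C−B)/|BC| = (0.7295,-0.6840); ey = (0.6840,0.7295)
P = B + -1.32·ex + -1.94·ey = (-1.5953,-4.4516)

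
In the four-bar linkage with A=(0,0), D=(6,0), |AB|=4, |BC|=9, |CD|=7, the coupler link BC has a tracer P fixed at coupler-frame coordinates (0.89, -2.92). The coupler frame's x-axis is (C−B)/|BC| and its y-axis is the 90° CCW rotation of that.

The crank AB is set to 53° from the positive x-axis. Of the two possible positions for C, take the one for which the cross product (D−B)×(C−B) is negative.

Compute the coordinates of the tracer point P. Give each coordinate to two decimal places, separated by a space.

A=(0,0), D=(6.00,0)
B = A + 4.00·(cos53°, sin53°) = (2.4073, 3.1945)
|BD| = 4.8076
circle(B,9.00) ∩ circle(D,7.00): a=5.7319, h=6.9387
  candidates: C₊=(11.3014,4.5712) cross=33.358; C₋=(2.0801,-5.7995) cross=-33.358
  mode - wants cross < 0 → take C=(2.0801,-5.7995) (cross=-33.358)
ex = (C−B)/|BC| = (-0.0364,-0.9993); ey = (0.9993,-0.0364)
P = B + 0.89·ex + -2.92·ey = (-0.5432,2.4113)

-0.54 2.41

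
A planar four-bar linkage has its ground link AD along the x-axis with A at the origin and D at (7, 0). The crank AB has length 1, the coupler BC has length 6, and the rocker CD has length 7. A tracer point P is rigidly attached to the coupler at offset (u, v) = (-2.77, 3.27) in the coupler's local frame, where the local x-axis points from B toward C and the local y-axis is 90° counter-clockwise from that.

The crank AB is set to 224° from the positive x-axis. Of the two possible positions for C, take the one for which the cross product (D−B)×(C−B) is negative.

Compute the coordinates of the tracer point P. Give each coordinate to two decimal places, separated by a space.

A=(0,0), D=(7.00,0)
B = A + 1.00·(cos224°, sin224°) = (-0.7193, -0.6947)
|BD| = 7.7505
circle(B,6.00) ∩ circle(D,7.00): a=3.0366, h=5.1748
  candidates: C₊=(1.8412,4.7315) cross=40.108; C₋=(2.7689,-5.5765) cross=-40.108
  mode - wants cross < 0 → take C=(2.7689,-5.5765) (cross=-40.108)
ex = (C−B)/|BC| = (0.5814,-0.8136); ey = (0.8136,0.5814)
P = B + -2.77·ex + 3.27·ey = (0.3309,3.4602)

0.33 3.46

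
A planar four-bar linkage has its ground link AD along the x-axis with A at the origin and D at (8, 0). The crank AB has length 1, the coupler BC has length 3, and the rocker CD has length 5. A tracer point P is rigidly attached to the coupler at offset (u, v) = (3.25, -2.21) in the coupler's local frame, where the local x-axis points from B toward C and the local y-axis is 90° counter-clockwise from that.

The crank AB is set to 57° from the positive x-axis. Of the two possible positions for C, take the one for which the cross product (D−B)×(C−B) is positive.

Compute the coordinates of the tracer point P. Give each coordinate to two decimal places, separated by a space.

4.36 -0.12

A=(0,0), D=(8.00,0)
B = A + 1.00·(cos57°, sin57°) = (0.5446, 0.8387)
|BD| = 7.5024
circle(B,3.00) ∩ circle(D,5.00): a=2.6849, h=1.3385
  candidates: C₊=(3.3623,1.8686) cross=10.042; C₋=(3.0631,-0.7915) cross=-10.042
  mode + wants cross > 0 → take C=(3.3623,1.8686) (cross=10.042)
ex = (C−B)/|BC| = (0.9392,0.3433); ey = (-0.3433,0.9392)
P = B + 3.25·ex + -2.21·ey = (4.3558,-0.1212)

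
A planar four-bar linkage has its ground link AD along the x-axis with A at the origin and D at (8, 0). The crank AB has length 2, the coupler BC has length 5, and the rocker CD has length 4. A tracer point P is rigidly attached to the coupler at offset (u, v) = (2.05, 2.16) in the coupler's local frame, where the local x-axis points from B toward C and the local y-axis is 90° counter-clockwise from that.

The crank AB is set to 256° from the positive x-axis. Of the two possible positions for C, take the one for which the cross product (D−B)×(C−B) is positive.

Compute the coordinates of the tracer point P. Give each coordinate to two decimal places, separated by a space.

A=(0,0), D=(8.00,0)
B = A + 2.00·(cos256°, sin256°) = (-0.4838, -1.9406)
|BD| = 8.7030
circle(B,5.00) ∩ circle(D,4.00): a=4.8685, h=1.1390
  candidates: C₊=(4.0082,0.2553) cross=9.912; C₋=(4.5161,-1.9653) cross=-9.912
  mode + wants cross > 0 → take C=(4.0082,0.2553) (cross=9.912)
ex = (C−B)/|BC| = (0.8984,0.4392); ey = (-0.4392,0.8984)
P = B + 2.05·ex + 2.16·ey = (0.4093,0.9003)

0.41 0.90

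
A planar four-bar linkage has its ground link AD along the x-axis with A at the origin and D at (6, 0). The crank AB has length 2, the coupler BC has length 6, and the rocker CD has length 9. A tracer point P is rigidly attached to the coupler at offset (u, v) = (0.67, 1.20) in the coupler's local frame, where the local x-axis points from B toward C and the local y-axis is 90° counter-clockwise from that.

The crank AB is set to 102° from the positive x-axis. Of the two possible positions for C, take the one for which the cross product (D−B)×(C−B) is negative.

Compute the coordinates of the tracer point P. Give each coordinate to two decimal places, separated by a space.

0.54 0.97

A=(0,0), D=(6.00,0)
B = A + 2.00·(cos102°, sin102°) = (-0.4158, 1.9563)
|BD| = 6.7074
circle(B,6.00) ∩ circle(D,9.00): a=-0.0008, h=6.0000
  candidates: C₊=(1.3334,7.6956) cross=40.245; C₋=(-2.1665,-3.7826) cross=-40.245
  mode - wants cross < 0 → take C=(-2.1665,-3.7826) (cross=-40.245)
ex = (C−B)/|BC| = (-0.2918,-0.9565); ey = (0.9565,-0.2918)
P = B + 0.67·ex + 1.20·ey = (0.5365,0.9653)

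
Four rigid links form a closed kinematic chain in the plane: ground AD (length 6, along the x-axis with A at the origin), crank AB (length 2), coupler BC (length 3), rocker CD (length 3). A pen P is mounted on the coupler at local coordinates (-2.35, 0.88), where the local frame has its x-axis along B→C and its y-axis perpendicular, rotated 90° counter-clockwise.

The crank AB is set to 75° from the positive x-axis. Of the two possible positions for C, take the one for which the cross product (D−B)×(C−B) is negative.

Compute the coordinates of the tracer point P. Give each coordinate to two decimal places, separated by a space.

A=(0,0), D=(6.00,0)
B = A + 2.00·(cos75°, sin75°) = (0.5176, 1.9319)
|BD| = 5.8128
circle(B,3.00) ∩ circle(D,3.00): a=2.9064, h=0.7436
  candidates: C₊=(3.5059,1.6672) cross=4.322; C₋=(3.0117,0.2646) cross=-4.322
  mode - wants cross < 0 → take C=(3.0117,0.2646) (cross=-4.322)
ex = (C−B)/|BC| = (0.8314,-0.5557); ey = (0.5557,0.8314)
P = B + -2.35·ex + 0.88·ey = (-0.9470,3.9694)

-0.95 3.97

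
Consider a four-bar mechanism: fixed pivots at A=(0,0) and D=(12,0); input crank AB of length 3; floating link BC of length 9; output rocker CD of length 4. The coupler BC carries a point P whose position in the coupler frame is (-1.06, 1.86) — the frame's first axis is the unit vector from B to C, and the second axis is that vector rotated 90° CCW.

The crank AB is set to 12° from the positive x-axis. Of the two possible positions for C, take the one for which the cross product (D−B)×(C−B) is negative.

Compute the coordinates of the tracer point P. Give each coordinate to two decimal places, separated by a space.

2.93 2.76

A=(0,0), D=(12.00,0)
B = A + 3.00·(cos12°, sin12°) = (2.9344, 0.6237)
|BD| = 9.0870
circle(B,9.00) ∩ circle(D,4.00): a=8.1200, h=3.8814
  candidates: C₊=(11.3017,3.9386) cross=35.270; C₋=(10.7689,-3.8058) cross=-35.270
  mode - wants cross < 0 → take C=(10.7689,-3.8058) (cross=-35.270)
ex = (C−B)/|BC| = (0.8705,-0.4922); ey = (0.4922,0.8705)
P = B + -1.06·ex + 1.86·ey = (2.9272,2.7646)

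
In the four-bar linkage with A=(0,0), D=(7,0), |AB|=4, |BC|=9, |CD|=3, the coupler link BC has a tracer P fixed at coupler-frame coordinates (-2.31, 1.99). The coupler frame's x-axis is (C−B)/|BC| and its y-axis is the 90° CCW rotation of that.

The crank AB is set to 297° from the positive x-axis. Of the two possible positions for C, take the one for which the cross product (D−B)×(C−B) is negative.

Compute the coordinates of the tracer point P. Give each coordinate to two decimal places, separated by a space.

-1.11 -2.72

A=(0,0), D=(7.00,0)
B = A + 4.00·(cos297°, sin297°) = (1.8160, -3.5640)
|BD| = 6.2910
circle(B,9.00) ∩ circle(D,3.00): a=8.8680, h=1.5360
  candidates: C₊=(8.2534,2.7256) cross=9.663; C₋=(9.9937,0.1942) cross=-9.663
  mode - wants cross < 0 → take C=(9.9937,0.1942) (cross=-9.663)
ex = (C−B)/|BC| = (0.9086,0.4176); ey = (-0.4176,0.9086)
P = B + -2.31·ex + 1.99·ey = (-1.1140,-2.7205)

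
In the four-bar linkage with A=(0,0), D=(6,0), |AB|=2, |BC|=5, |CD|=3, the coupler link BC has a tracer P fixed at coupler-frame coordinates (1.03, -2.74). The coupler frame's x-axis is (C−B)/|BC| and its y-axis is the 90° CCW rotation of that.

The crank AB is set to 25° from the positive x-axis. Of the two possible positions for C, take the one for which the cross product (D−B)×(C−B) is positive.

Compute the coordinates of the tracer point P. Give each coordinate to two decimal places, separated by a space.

A=(0,0), D=(6.00,0)
B = A + 2.00·(cos25°, sin25°) = (1.8126, 0.8452)
|BD| = 4.2718
circle(B,5.00) ∩ circle(D,3.00): a=4.0086, h=2.9884
  candidates: C₊=(6.3333,2.9814) cross=12.766; C₋=(5.1507,-2.8773) cross=-12.766
  mode + wants cross > 0 → take C=(6.3333,2.9814) (cross=12.766)
ex = (C−B)/|BC| = (0.9041,0.4272); ey = (-0.4272,0.9041)
P = B + 1.03·ex + -2.74·ey = (3.9145,-1.1920)

3.91 -1.19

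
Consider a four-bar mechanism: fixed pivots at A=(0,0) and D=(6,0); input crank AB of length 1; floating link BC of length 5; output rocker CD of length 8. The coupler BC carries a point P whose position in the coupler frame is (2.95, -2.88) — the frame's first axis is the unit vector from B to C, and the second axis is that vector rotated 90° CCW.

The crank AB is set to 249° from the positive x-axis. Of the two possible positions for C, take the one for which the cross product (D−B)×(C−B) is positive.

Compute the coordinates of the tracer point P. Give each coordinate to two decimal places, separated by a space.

2.18 2.31

A=(0,0), D=(6.00,0)
B = A + 1.00·(cos249°, sin249°) = (-0.3584, -0.9336)
|BD| = 6.4265
circle(B,5.00) ∩ circle(D,8.00): a=0.1790, h=4.9968
  candidates: C₊=(-0.9072,4.0362) cross=32.112; C₋=(0.5446,-5.8514) cross=-32.112
  mode + wants cross > 0 → take C=(-0.9072,4.0362) (cross=32.112)
ex = (C−B)/|BC| = (-0.1098,0.9940); ey = (-0.9940,-0.1098)
P = B + 2.95·ex + -2.88·ey = (2.1804,2.3147)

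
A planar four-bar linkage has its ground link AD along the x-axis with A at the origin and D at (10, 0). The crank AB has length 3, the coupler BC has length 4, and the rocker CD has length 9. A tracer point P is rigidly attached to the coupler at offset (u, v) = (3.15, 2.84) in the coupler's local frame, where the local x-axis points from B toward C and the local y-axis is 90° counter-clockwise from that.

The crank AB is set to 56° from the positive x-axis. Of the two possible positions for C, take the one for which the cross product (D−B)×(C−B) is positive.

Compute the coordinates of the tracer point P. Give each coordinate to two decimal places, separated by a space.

0.46 6.55

A=(0,0), D=(10.00,0)
B = A + 3.00·(cos56°, sin56°) = (1.6776, 2.4871)
|BD| = 8.6861
circle(B,4.00) ∩ circle(D,9.00): a=0.6014, h=3.9545
  candidates: C₊=(3.3861,6.1038) cross=34.349; C₋=(1.1215,-1.4741) cross=-34.349
  mode + wants cross > 0 → take C=(3.3861,6.1038) (cross=34.349)
ex = (C−B)/|BC| = (0.4271,0.9042); ey = (-0.9042,0.4271)
P = B + 3.15·ex + 2.84·ey = (0.4552,6.5484)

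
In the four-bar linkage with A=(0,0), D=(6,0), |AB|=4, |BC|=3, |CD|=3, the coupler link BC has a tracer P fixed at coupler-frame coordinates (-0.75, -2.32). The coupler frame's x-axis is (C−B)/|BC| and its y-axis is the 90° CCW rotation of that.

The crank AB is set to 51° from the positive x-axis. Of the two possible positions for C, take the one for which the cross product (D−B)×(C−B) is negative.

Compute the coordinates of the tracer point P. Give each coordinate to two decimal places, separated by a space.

A=(0,0), D=(6.00,0)
B = A + 4.00·(cos51°, sin51°) = (2.5173, 3.1086)
|BD| = 4.6683
circle(B,3.00) ∩ circle(D,3.00): a=2.3341, h=1.8846
  candidates: C₊=(5.5136,2.9603) cross=8.798; C₋=(3.0037,0.1483) cross=-8.798
  mode - wants cross < 0 → take C=(3.0037,0.1483) (cross=-8.798)
ex = (C−B)/|BC| = (0.1621,-0.9868); ey = (0.9868,0.1621)
P = B + -0.75·ex + -2.32·ey = (0.1064,3.4725)

0.11 3.47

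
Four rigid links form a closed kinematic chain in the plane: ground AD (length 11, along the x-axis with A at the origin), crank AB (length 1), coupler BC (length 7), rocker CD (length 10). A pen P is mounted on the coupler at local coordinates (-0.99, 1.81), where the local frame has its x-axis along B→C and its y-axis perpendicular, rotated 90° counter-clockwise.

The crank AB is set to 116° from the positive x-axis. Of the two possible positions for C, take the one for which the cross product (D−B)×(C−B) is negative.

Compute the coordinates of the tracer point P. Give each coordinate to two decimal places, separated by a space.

0.76 2.57

A=(0,0), D=(11.00,0)
B = A + 1.00·(cos116°, sin116°) = (-0.4384, 0.8988)
|BD| = 11.4736
circle(B,7.00) ∩ circle(D,10.00): a=3.5143, h=6.0539
  candidates: C₊=(3.5394,6.6588) cross=69.460; C₋=(2.5909,-5.4118) cross=-69.460
  mode - wants cross < 0 → take C=(2.5909,-5.4118) (cross=-69.460)
ex = (C−B)/|BC| = (0.4328,-0.9015); ey = (0.9015,0.4328)
P = B + -0.99·ex + 1.81·ey = (0.7649,2.5746)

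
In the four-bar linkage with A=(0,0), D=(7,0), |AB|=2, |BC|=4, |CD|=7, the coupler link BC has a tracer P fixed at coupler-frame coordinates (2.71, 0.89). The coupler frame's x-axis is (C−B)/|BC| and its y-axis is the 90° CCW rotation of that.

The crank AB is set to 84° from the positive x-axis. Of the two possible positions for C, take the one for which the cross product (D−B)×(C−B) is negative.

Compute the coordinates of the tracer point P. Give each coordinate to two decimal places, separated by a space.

1.16 -0.70

A=(0,0), D=(7.00,0)
B = A + 2.00·(cos84°, sin84°) = (0.2091, 1.9890)
|BD| = 7.0762
circle(B,4.00) ∩ circle(D,7.00): a=1.2064, h=3.8137
  candidates: C₊=(2.4388,5.3099) cross=26.987; C₋=(0.2948,-2.0100) cross=-26.987
  mode - wants cross < 0 → take C=(0.2948,-2.0100) (cross=-26.987)
ex = (C−B)/|BC| = (0.0214,-0.9998); ey = (0.9998,0.0214)
P = B + 2.71·ex + 0.89·ey = (1.1569,-0.7013)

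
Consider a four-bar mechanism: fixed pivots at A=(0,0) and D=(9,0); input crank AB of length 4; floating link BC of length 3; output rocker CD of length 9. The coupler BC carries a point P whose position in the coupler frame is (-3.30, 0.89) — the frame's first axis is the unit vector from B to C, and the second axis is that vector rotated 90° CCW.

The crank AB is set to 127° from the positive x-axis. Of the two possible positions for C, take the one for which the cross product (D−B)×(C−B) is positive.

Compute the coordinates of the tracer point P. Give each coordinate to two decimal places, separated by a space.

-5.71 4.07

A=(0,0), D=(9.00,0)
B = A + 4.00·(cos127°, sin127°) = (-2.4073, 3.1945)
|BD| = 11.8461
circle(B,3.00) ∩ circle(D,9.00): a=2.8841, h=0.8258
  candidates: C₊=(0.5927,3.2120) cross=9.783; C₋=(0.1473,1.6216) cross=-9.783
  mode + wants cross > 0 → take C=(0.5927,3.2120) (cross=9.783)
ex = (C−B)/|BC| = (1.0000,0.0058); ey = (-0.0058,1.0000)
P = B + -3.30·ex + 0.89·ey = (-5.7124,4.0653)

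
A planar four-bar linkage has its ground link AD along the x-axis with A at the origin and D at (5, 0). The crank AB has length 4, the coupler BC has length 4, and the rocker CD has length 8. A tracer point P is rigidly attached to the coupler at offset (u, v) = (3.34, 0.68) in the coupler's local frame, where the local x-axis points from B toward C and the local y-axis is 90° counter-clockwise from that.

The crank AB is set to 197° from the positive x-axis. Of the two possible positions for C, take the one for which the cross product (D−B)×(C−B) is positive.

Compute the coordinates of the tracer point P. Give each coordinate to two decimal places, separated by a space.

A=(0,0), D=(5.00,0)
B = A + 4.00·(cos197°, sin197°) = (-3.8252, -1.1695)
|BD| = 8.9024
circle(B,4.00) ∩ circle(D,8.00): a=1.7553, h=3.5943
  candidates: C₊=(-2.5573,2.6243) cross=31.998; C₋=(-1.6130,-4.5021) cross=-31.998
  mode + wants cross > 0 → take C=(-2.5573,2.6243) (cross=31.998)
ex = (C−B)/|BC| = (0.3170,0.9484); ey = (-0.9484,0.3170)
P = B + 3.34·ex + 0.68·ey = (-3.4115,2.2138)

-3.41 2.21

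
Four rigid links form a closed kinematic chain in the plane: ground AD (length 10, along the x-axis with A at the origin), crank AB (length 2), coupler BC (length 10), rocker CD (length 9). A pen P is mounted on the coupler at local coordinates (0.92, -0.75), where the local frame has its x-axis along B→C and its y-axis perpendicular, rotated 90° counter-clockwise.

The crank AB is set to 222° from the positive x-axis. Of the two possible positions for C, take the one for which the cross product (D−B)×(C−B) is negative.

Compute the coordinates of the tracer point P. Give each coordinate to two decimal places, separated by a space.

A=(0,0), D=(10.00,0)
B = A + 2.00·(cos222°, sin222°) = (-1.4863, -1.3383)
|BD| = 11.5640
circle(B,10.00) ∩ circle(D,9.00): a=6.6035, h=7.5096
  candidates: C₊=(4.2038,6.8851) cross=86.841; C₋=(5.9419,-8.0332) cross=-86.841
  mode - wants cross < 0 → take C=(5.9419,-8.0332) (cross=-86.841)
ex = (C−B)/|BC| = (0.7428,-0.6695); ey = (0.6695,0.7428)
P = B + 0.92·ex + -0.75·ey = (-1.3050,-2.5113)

-1.31 -2.51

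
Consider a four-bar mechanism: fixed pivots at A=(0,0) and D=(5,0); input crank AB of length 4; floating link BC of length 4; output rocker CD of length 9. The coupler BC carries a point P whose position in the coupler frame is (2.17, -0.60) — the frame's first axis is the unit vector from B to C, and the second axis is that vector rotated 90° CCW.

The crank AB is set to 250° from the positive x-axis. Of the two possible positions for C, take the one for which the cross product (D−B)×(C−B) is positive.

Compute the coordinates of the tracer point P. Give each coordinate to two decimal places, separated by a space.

A=(0,0), D=(5.00,0)
B = A + 4.00·(cos250°, sin250°) = (-1.3681, -3.7588)
|BD| = 7.3946
circle(B,4.00) ∩ circle(D,9.00): a=-0.6977, h=3.9387
  candidates: C₊=(-3.9710,-0.7216) cross=29.125; C₋=(0.0331,-7.5053) cross=-29.125
  mode + wants cross > 0 → take C=(-3.9710,-0.7216) (cross=29.125)
ex = (C−B)/|BC| = (-0.6507,0.7593); ey = (-0.7593,-0.6507)
P = B + 2.17·ex + -0.60·ey = (-2.3246,-1.7206)

-2.32 -1.72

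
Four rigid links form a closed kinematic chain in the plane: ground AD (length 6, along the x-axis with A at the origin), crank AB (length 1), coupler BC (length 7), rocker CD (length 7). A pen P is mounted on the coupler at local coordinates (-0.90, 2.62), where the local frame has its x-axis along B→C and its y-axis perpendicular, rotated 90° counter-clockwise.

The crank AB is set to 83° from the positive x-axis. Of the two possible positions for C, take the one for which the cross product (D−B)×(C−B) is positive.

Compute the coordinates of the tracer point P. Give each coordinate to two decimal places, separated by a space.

A=(0,0), D=(6.00,0)
B = A + 1.00·(cos83°, sin83°) = (0.1219, 0.9925)
|BD| = 5.9613
circle(B,7.00) ∩ circle(D,7.00): a=2.9807, h=6.3337
  candidates: C₊=(4.1155,6.7416) cross=37.757; C₋=(2.0064,-5.7490) cross=-37.757
  mode + wants cross > 0 → take C=(4.1155,6.7416) (cross=37.757)
ex = (C−B)/|BC| = (0.5705,0.8213); ey = (-0.8213,0.5705)
P = B + -0.90·ex + 2.62·ey = (-2.5434,1.7481)

-2.54 1.75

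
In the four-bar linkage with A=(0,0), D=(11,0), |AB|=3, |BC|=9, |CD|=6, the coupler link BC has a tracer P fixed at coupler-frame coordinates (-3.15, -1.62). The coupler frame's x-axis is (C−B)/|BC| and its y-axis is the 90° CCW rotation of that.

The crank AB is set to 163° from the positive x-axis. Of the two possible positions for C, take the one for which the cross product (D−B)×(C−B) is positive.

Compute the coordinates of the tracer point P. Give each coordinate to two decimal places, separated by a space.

-5.52 -1.47

A=(0,0), D=(11.00,0)
B = A + 3.00·(cos163°, sin163°) = (-2.8689, 0.8771)
|BD| = 13.8966
circle(B,9.00) ∩ circle(D,6.00): a=8.5674, h=2.7567
  candidates: C₊=(5.8554,3.0876) cross=38.309; C₋=(5.5074,-2.4149) cross=-38.309
  mode + wants cross > 0 → take C=(5.8554,3.0876) (cross=38.309)
ex = (C−B)/|BC| = (0.9694,0.2456); ey = (-0.2456,0.9694)
P = B + -3.15·ex + -1.62·ey = (-5.5245,-1.4669)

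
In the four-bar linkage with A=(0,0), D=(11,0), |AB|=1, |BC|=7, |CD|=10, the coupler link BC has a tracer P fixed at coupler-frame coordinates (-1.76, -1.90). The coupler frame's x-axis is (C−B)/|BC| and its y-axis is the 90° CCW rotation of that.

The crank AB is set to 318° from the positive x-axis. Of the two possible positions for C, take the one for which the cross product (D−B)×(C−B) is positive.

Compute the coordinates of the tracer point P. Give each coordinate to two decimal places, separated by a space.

1.98 -2.94

A=(0,0), D=(11.00,0)
B = A + 1.00·(cos318°, sin318°) = (0.7431, -0.6691)
|BD| = 10.2787
circle(B,7.00) ∩ circle(D,10.00): a=2.6585, h=6.4755
  candidates: C₊=(2.9744,5.9657) cross=66.560; C₋=(3.8175,-6.9579) cross=-66.560
  mode + wants cross > 0 → take C=(2.9744,5.9657) (cross=66.560)
ex = (C−B)/|BC| = (0.3188,0.9478); ey = (-0.9478,0.3188)
P = B + -1.76·ex + -1.90·ey = (1.9830,-2.9430)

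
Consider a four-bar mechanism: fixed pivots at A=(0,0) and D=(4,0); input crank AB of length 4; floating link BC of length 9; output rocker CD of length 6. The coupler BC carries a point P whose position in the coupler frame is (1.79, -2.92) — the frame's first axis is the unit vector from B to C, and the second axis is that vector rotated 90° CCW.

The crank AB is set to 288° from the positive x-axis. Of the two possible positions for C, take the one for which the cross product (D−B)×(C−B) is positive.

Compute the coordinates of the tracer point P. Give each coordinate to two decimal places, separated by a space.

A=(0,0), D=(4.00,0)
B = A + 4.00·(cos288°, sin288°) = (1.2361, -3.8042)
|BD| = 4.7023
circle(B,9.00) ∩ circle(D,6.00): a=7.1361, h=5.4842
  candidates: C₊=(0.9937,5.1925) cross=25.788; C₋=(9.8674,-1.2546) cross=-25.788
  mode + wants cross > 0 → take C=(0.9937,5.1925) (cross=25.788)
ex = (C−B)/|BC| = (-0.0269,0.9996); ey = (-0.9996,-0.0269)
P = B + 1.79·ex + -2.92·ey = (4.1068,-1.9362)

4.11 -1.94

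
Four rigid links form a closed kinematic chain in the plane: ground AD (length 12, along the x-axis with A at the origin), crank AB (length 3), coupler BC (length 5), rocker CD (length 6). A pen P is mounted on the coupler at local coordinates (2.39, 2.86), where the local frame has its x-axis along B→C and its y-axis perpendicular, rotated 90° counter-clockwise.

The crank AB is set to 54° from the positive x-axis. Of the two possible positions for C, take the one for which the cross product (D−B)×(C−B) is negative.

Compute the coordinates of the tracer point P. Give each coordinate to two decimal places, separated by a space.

5.31 3.59

A=(0,0), D=(12.00,0)
B = A + 3.00·(cos54°, sin54°) = (1.7634, 2.4271)
|BD| = 10.5204
circle(B,5.00) ∩ circle(D,6.00): a=4.7374, h=1.5990
  candidates: C₊=(6.7419,2.8900) cross=16.822; C₋=(6.0041,-0.2217) cross=-16.822
  mode - wants cross < 0 → take C=(6.0041,-0.2217) (cross=-16.822)
ex = (C−B)/|BC| = (0.8481,-0.5298); ey = (0.5298,0.8481)
P = B + 2.39·ex + 2.86·ey = (5.3055,3.5866)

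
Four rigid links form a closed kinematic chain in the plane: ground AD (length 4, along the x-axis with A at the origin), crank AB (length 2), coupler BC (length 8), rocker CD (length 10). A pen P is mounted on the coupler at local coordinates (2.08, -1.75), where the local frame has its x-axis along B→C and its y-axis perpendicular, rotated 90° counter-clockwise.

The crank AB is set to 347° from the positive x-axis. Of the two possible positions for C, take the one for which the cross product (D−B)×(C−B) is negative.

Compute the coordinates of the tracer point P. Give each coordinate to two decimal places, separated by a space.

-0.74 -0.08

A=(0,0), D=(4.00,0)
B = A + 2.00·(cos347°, sin347°) = (1.9487, -0.4499)
|BD| = 2.1000
circle(B,8.00) ∩ circle(D,10.00): a=-7.5213, h=2.7257
  candidates: C₊=(-5.9819,0.6012) cross=5.724; C₋=(-4.8140,-4.7237) cross=-5.724
  mode - wants cross < 0 → take C=(-4.8140,-4.7237) (cross=-5.724)
ex = (C−B)/|BC| = (-0.8453,-0.5342); ey = (0.5342,-0.8453)
P = B + 2.08·ex + -1.75·ey = (-0.7445,-0.0817)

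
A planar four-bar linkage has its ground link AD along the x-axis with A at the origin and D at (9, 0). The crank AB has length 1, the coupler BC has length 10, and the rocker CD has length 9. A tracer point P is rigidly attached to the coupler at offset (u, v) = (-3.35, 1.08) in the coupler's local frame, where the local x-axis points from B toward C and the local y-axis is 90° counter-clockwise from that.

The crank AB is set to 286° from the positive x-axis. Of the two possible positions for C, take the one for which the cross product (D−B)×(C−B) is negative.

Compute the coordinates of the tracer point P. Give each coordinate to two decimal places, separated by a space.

A=(0,0), D=(9.00,0)
B = A + 1.00·(cos286°, sin286°) = (0.2756, -0.9613)
|BD| = 8.7772
circle(B,10.00) ∩ circle(D,9.00): a=5.4709, h=8.3707
  candidates: C₊=(4.7969,7.9583) cross=73.471; C₋=(6.6304,-8.6825) cross=-73.471
  mode - wants cross < 0 → take C=(6.6304,-8.6825) (cross=-73.471)
ex = (C−B)/|BC| = (0.6355,-0.7721); ey = (0.7721,0.6355)
P = B + -3.35·ex + 1.08·ey = (-1.0193,2.3117)

-1.02 2.31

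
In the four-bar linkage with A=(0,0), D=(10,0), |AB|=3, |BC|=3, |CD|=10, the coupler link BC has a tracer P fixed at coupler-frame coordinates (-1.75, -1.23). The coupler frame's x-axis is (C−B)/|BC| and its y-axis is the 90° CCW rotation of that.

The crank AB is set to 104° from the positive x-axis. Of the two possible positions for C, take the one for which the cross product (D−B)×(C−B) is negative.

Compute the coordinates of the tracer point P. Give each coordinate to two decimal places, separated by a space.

-2.34 4.31

A=(0,0), D=(10.00,0)
B = A + 3.00·(cos104°, sin104°) = (-0.7258, 2.9109)
|BD| = 11.1137
circle(B,3.00) ∩ circle(D,10.00): a=1.4628, h=2.6192
  candidates: C₊=(1.3720,5.0555) cross=29.109; C₋=(-0.0000,0.0000) cross=-29.109
  mode - wants cross < 0 → take C=(-0.0000,0.0000) (cross=-29.109)
ex = (C−B)/|BC| = (0.2419,-0.9703); ey = (0.9703,0.2419)
P = B + -1.75·ex + -1.23·ey = (-2.3426,4.3113)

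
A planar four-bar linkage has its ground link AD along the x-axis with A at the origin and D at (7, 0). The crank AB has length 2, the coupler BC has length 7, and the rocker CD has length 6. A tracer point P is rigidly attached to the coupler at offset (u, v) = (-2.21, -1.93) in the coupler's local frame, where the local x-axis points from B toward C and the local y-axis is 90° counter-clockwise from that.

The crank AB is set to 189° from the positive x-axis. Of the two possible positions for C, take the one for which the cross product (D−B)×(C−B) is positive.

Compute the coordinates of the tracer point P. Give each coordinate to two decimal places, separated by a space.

A=(0,0), D=(7.00,0)
B = A + 2.00·(cos189°, sin189°) = (-1.9754, -0.3129)
|BD| = 8.9808
circle(B,7.00) ∩ circle(D,6.00): a=5.2142, h=4.6704
  candidates: C₊=(3.0729,4.5363) cross=41.944; C₋=(3.3983,-4.7988) cross=-41.944
  mode + wants cross > 0 → take C=(3.0729,4.5363) (cross=41.944)
ex = (C−B)/|BC| = (0.7212,0.6927); ey = (-0.6927,0.7212)
P = B + -2.21·ex + -1.93·ey = (-2.2322,-3.2357)

-2.23 -3.24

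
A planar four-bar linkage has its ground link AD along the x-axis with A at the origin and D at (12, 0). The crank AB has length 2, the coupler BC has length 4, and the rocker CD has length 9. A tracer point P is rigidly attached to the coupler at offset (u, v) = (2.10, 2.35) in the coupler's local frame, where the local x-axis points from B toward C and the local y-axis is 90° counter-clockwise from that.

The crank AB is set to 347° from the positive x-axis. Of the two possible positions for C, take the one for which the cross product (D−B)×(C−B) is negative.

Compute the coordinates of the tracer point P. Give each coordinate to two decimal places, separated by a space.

5.03 -1.13

A=(0,0), D=(12.00,0)
B = A + 2.00·(cos347°, sin347°) = (1.9487, -0.4499)
|BD| = 10.0613
circle(B,4.00) ∩ circle(D,9.00): a=1.8005, h=3.5719
  candidates: C₊=(3.5877,3.1989) cross=35.938; C₋=(3.9071,-3.9377) cross=-35.938
  mode - wants cross < 0 → take C=(3.9071,-3.9377) (cross=-35.938)
ex = (C−B)/|BC| = (0.4896,-0.8719); ey = (0.8719,0.4896)
P = B + 2.10·ex + 2.35·ey = (5.0260,-1.1304)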